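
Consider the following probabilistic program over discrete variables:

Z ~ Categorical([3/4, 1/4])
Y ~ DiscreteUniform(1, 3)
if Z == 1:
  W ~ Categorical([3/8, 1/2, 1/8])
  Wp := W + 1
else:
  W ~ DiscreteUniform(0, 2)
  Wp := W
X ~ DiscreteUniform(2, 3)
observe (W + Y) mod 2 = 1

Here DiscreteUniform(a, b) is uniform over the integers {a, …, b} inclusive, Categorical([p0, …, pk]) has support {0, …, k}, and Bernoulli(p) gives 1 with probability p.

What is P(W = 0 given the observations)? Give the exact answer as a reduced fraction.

P(W = 0 | obs) = 11/26

Enumerate traces; 20 have nonzero weight after conditioning:
  (Z=0, Y=1, W=0, X=2) weight 1/24
  (Z=0, Y=1, W=0, X=3) weight 1/24
  (Z=0, Y=1, W=2, X=2) weight 1/24
  (Z=0, Y=1, W=2, X=3) weight 1/24
  (Z=0, Y=2, W=1, X=2) weight 1/24
  (Z=0, Y=2, W=1, X=3) weight 1/24
  (Z=0, Y=3, W=0, X=2) weight 1/24
  (Z=0, Y=3, W=0, X=3) weight 1/24
  … 12 more
Group by W:
  weight(W=0) = 11/48
  weight(W=1) = 1/8
  weight(W=2) = 3/16
Total weight = 11/48 + 1/8 + 3/16 = 13/24
P(W=0 | obs) = 11/48 / 13/24 = 11/26
P(W=1 | obs) = 1/8 / 13/24 = 3/13
P(W=2 | obs) = 3/16 / 13/24 = 9/26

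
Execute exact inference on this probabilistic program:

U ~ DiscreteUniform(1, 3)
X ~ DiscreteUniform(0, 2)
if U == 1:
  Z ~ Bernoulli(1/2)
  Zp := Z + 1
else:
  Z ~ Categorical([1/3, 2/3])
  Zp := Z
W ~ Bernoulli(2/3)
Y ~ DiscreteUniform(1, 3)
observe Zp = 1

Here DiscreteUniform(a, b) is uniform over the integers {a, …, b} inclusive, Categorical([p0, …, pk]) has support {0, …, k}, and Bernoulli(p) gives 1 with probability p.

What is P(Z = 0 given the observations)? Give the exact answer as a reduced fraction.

Enumerate traces; 54 have nonzero weight after conditioning:
  (U=1, X=0, Z=0, W=0, Y=1) weight 1/162
  (U=1, X=0, Z=0, W=0, Y=2) weight 1/162
  (U=1, X=0, Z=0, W=0, Y=3) weight 1/162
  (U=1, X=0, Z=0, W=1, Y=1) weight 1/81
  (U=1, X=0, Z=0, W=1, Y=2) weight 1/81
  (U=1, X=0, Z=0, W=1, Y=3) weight 1/81
  (U=1, X=1, Z=0, W=0, Y=1) weight 1/162
  (U=1, X=1, Z=0, W=0, Y=2) weight 1/162
  (U=2, X=0, Z=1, W=0, Y=1) weight 2/243
  … 45 more
Group by Z:
  weight(Z=0) = 1/6
  weight(Z=1) = 4/9
Total weight = 1/6 + 4/9 = 11/18
P(Z=0 | obs) = 1/6 / 11/18 = 3/11
P(Z=1 | obs) = 4/9 / 11/18 = 8/11

P(Z = 0 | obs) = 3/11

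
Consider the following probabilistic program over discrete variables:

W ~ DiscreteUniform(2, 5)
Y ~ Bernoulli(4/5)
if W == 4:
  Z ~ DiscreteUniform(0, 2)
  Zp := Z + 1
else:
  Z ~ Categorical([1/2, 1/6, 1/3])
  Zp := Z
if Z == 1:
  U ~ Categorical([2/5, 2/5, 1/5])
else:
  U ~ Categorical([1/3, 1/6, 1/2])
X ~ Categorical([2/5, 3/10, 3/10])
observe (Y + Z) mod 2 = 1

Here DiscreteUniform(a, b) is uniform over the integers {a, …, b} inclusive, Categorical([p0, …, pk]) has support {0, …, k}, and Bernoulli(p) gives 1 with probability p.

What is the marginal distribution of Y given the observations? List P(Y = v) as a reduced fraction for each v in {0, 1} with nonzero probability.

P(Y=0) = 5/81, P(Y=1) = 76/81

Enumerate traces; 108 have nonzero weight after conditioning:
  (W=2, Y=0, Z=1, U=0, X=0) weight 1/750
  (W=2, Y=0, Z=1, U=0, X=1) weight 1/1000
  (W=2, Y=0, Z=1, U=0, X=2) weight 1/1000
  (W=2, Y=0, Z=1, U=1, X=0) weight 1/750
  (W=2, Y=0, Z=1, U=1, X=1) weight 1/1000
  (W=2, Y=0, Z=1, U=1, X=2) weight 1/1000
  (W=2, Y=0, Z=1, U=2, X=0) weight 1/1500
  (W=2, Y=0, Z=1, U=2, X=1) weight 1/2000
  (W=2, Y=1, Z=0, U=0, X=0) weight 1/75
  … 99 more
Group by Y:
  weight(Y=0) = 1/24
  weight(Y=1) = 19/30
Total weight = 1/24 + 19/30 = 27/40
P(Y=0 | obs) = 1/24 / 27/40 = 5/81
P(Y=1 | obs) = 19/30 / 27/40 = 76/81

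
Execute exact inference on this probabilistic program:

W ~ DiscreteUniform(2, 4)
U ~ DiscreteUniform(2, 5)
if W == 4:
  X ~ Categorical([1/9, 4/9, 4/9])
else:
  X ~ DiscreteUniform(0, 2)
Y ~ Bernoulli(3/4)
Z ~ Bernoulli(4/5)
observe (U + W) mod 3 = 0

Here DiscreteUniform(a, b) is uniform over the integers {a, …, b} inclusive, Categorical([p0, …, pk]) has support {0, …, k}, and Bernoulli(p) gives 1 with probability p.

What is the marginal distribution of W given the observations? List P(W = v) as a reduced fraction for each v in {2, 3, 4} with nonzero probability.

P(W=2) = 1/4, P(W=3) = 1/4, P(W=4) = 1/2

Enumerate traces; 48 have nonzero weight after conditioning:
  (W=2, U=4, X=0, Y=0, Z=0) weight 1/720
  (W=2, U=4, X=0, Y=0, Z=1) weight 1/180
  (W=2, U=4, X=0, Y=1, Z=0) weight 1/240
  (W=2, U=4, X=0, Y=1, Z=1) weight 1/60
  (W=2, U=4, X=1, Y=0, Z=0) weight 1/720
  (W=2, U=4, X=1, Y=0, Z=1) weight 1/180
  (W=2, U=4, X=1, Y=1, Z=0) weight 1/240
  (W=2, U=4, X=1, Y=1, Z=1) weight 1/60
  (W=3, U=3, X=0, Y=0, Z=0) weight 1/720
  (W=4, U=2, X=0, Y=0, Z=0) weight 1/2160
  … 38 more
Group by W:
  weight(W=2) = 1/12
  weight(W=3) = 1/12
  weight(W=4) = 1/6
Total weight = 1/12 + 1/12 + 1/6 = 1/3
P(W=2 | obs) = 1/12 / 1/3 = 1/4
P(W=3 | obs) = 1/12 / 1/3 = 1/4
P(W=4 | obs) = 1/6 / 1/3 = 1/2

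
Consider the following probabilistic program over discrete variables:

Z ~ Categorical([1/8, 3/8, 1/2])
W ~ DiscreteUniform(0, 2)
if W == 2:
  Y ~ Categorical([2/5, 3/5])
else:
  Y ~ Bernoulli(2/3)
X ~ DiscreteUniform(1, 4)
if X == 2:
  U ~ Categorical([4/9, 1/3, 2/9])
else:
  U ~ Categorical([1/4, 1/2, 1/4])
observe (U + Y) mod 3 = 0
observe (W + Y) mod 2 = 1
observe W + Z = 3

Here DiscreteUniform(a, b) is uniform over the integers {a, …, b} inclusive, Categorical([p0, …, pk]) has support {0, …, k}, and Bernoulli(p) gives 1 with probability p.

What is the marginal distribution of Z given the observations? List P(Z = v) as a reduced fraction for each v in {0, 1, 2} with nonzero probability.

Enumerate traces; 8 have nonzero weight after conditioning:
  (Z=1, W=2, Y=1, X=1, U=2) weight 3/640
  (Z=1, W=2, Y=1, X=2, U=2) weight 1/240
  (Z=1, W=2, Y=1, X=3, U=2) weight 3/640
  (Z=1, W=2, Y=1, X=4, U=2) weight 3/640
  (Z=2, W=1, Y=0, X=1, U=0) weight 1/288
  (Z=2, W=1, Y=0, X=2, U=0) weight 1/162
  (Z=2, W=1, Y=0, X=3, U=0) weight 1/288
  (Z=2, W=1, Y=0, X=4, U=0) weight 1/288
Group by Z:
  weight(Z=1) = 7/384
  weight(Z=2) = 43/2592
Total weight = 7/384 + 43/2592 = 361/10368
P(Z=1 | obs) = 7/384 / 361/10368 = 189/361
P(Z=2 | obs) = 43/2592 / 361/10368 = 172/361

P(Z=1) = 189/361, P(Z=2) = 172/361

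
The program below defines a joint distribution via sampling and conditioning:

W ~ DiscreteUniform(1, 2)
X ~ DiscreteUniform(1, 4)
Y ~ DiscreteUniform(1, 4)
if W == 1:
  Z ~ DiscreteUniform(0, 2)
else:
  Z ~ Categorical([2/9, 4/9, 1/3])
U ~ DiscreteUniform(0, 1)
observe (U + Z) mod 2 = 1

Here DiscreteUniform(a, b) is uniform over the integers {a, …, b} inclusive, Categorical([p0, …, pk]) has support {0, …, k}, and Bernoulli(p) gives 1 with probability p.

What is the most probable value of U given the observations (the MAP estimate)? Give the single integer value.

Enumerate traces; 96 have nonzero weight after conditioning:
  (W=1, X=1, Y=1, Z=0, U=1) weight 1/192
  (W=1, X=1, Y=1, Z=1, U=0) weight 1/192
  (W=1, X=1, Y=1, Z=2, U=1) weight 1/192
  (W=1, X=1, Y=2, Z=0, U=1) weight 1/192
  (W=1, X=1, Y=2, Z=1, U=0) weight 1/192
  (W=1, X=1, Y=2, Z=2, U=1) weight 1/192
  (W=1, X=1, Y=3, Z=0, U=1) weight 1/192
  (W=1, X=1, Y=3, Z=1, U=0) weight 1/192
  … 88 more
Group by U:
  weight(U=0) = 7/36
  weight(U=1) = 11/36
Total weight = 7/36 + 11/36 = 1/2
P(U=0 | obs) = 7/36 / 1/2 = 7/18
P(U=1 | obs) = 11/36 / 1/2 = 11/18
argmax = 1

argmax_v P(U = v | obs) = 1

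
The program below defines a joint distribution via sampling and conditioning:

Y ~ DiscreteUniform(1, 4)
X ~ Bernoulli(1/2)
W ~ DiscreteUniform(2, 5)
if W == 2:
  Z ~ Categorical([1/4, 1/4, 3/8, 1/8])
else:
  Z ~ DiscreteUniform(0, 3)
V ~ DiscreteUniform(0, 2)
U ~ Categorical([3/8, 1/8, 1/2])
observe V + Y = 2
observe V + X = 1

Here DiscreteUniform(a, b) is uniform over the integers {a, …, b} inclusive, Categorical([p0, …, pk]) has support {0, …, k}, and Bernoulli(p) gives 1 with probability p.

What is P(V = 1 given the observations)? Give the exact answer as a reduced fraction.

P(V = 1 | obs) = 1/2

Enumerate traces; 96 have nonzero weight after conditioning:
  (Y=1, X=0, W=2, Z=0, V=1, U=0) weight 1/1024
  (Y=1, X=0, W=2, Z=0, V=1, U=1) weight 1/3072
  (Y=1, X=0, W=2, Z=0, V=1, U=2) weight 1/768
  (Y=1, X=0, W=2, Z=1, V=1, U=0) weight 1/1024
  (Y=1, X=0, W=2, Z=1, V=1, U=1) weight 1/3072
  (Y=1, X=0, W=2, Z=1, V=1, U=2) weight 1/768
  (Y=1, X=0, W=2, Z=2, V=1, U=0) weight 3/2048
  (Y=1, X=0, W=2, Z=2, V=1, U=1) weight 1/2048
  (Y=2, X=1, W=2, Z=0, V=0, U=0) weight 1/1024
  … 87 more
Group by V:
  weight(V=0) = 1/24
  weight(V=1) = 1/24
Total weight = 1/24 + 1/24 = 1/12
P(V=0 | obs) = 1/24 / 1/12 = 1/2
P(V=1 | obs) = 1/24 / 1/12 = 1/2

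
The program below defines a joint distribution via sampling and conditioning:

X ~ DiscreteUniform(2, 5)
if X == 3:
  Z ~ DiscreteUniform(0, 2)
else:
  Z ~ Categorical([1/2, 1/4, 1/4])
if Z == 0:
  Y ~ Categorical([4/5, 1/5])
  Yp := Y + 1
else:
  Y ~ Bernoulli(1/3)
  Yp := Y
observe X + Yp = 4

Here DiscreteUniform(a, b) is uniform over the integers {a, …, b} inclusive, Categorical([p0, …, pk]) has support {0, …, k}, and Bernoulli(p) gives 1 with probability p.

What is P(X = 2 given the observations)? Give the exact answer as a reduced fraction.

Enumerate traces; 6 have nonzero weight after conditioning:
  (X=2, Z=0, Y=1) weight 1/40
  (X=3, Z=0, Y=0) weight 1/15
  (X=3, Z=1, Y=1) weight 1/36
  (X=3, Z=2, Y=1) weight 1/36
  (X=4, Z=1, Y=0) weight 1/24
  (X=4, Z=2, Y=0) weight 1/24
Group by X:
  weight(X=2) = 1/40
  weight(X=3) = 11/90
  weight(X=4) = 1/12
Total weight = 1/40 + 11/90 + 1/12 = 83/360
P(X=2 | obs) = 1/40 / 83/360 = 9/83
P(X=3 | obs) = 11/90 / 83/360 = 44/83
P(X=4 | obs) = 1/12 / 83/360 = 30/83

P(X = 2 | obs) = 9/83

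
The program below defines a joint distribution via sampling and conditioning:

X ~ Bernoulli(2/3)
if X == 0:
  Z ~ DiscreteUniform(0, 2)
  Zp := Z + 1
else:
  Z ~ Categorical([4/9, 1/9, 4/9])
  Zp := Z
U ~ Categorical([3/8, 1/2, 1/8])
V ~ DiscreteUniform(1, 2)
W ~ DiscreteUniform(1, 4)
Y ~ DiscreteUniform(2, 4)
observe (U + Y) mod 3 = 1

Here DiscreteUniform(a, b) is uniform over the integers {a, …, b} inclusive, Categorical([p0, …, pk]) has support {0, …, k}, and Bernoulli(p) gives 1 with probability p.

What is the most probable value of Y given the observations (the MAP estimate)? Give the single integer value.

Enumerate traces; 144 have nonzero weight after conditioning:
  (X=0, Z=0, U=0, V=1, W=1, Y=4) weight 1/576
  (X=0, Z=0, U=0, V=1, W=2, Y=4) weight 1/576
  (X=0, Z=0, U=0, V=1, W=3, Y=4) weight 1/576
  (X=0, Z=0, U=0, V=1, W=4, Y=4) weight 1/576
  (X=0, Z=0, U=0, V=2, W=1, Y=4) weight 1/576
  (X=0, Z=0, U=0, V=2, W=2, Y=4) weight 1/576
  (X=0, Z=0, U=0, V=2, W=3, Y=4) weight 1/576
  (X=0, Z=0, U=0, V=2, W=4, Y=4) weight 1/576
  (X=0, Z=0, U=1, V=1, W=1, Y=3) weight 1/432
  (X=0, Z=0, U=2, V=1, W=1, Y=2) weight 1/1728
  … 134 more
Group by Y:
  weight(Y=2) = 1/24
  weight(Y=3) = 1/6
  weight(Y=4) = 1/8
Total weight = 1/24 + 1/6 + 1/8 = 1/3
P(Y=2 | obs) = 1/24 / 1/3 = 1/8
P(Y=3 | obs) = 1/6 / 1/3 = 1/2
P(Y=4 | obs) = 1/8 / 1/3 = 3/8
argmax = 3

argmax_v P(Y = v | obs) = 3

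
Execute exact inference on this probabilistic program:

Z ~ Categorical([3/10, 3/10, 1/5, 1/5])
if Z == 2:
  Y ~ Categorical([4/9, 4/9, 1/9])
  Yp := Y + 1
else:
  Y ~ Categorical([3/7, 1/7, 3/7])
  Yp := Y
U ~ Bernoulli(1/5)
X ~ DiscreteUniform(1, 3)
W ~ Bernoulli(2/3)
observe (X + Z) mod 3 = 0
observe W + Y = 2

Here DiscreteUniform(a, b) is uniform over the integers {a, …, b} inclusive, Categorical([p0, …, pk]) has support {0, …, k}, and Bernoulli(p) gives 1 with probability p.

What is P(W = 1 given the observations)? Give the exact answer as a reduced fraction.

Enumerate traces; 16 have nonzero weight after conditioning:
  (Z=0, Y=1, U=0, X=3, W=1) weight 4/525
  (Z=0, Y=1, U=1, X=3, W=1) weight 1/525
  (Z=0, Y=2, U=0, X=3, W=0) weight 2/175
  (Z=0, Y=2, U=1, X=3, W=0) weight 1/350
  (Z=1, Y=1, U=0, X=2, W=1) weight 4/525
  (Z=1, Y=1, U=1, X=2, W=1) weight 1/525
  (Z=1, Y=2, U=0, X=2, W=0) weight 2/175
  (Z=1, Y=2, U=1, X=2, W=0) weight 1/350
  … 8 more
Group by W:
  weight(W=0) = 23/567
  weight(W=1) = 128/2835
Total weight = 23/567 + 128/2835 = 3/35
P(W=0 | obs) = 23/567 / 3/35 = 115/243
P(W=1 | obs) = 128/2835 / 3/35 = 128/243

P(W = 1 | obs) = 128/243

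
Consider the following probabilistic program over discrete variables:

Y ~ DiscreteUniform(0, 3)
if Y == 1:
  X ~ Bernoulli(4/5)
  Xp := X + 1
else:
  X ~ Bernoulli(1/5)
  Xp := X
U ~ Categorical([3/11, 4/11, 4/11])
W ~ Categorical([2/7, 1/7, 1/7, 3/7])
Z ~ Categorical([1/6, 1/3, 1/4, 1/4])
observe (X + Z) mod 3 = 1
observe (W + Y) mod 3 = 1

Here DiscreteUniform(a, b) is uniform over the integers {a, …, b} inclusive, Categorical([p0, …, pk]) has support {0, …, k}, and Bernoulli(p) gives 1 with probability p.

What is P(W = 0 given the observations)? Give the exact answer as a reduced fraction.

Enumerate traces; 45 have nonzero weight after conditioning:
  (Y=0, X=0, U=0, W=1, Z=1) weight 1/385
  (Y=0, X=0, U=1, W=1, Z=1) weight 4/1155
  (Y=0, X=0, U=2, W=1, Z=1) weight 4/1155
  (Y=0, X=1, U=0, W=1, Z=0) weight 1/3080
  (Y=0, X=1, U=0, W=1, Z=3) weight 3/6160
  (Y=0, X=1, U=1, W=1, Z=0) weight 1/2310
  (Y=0, X=1, U=1, W=1, Z=3) weight 1/1540
  (Y=0, X=1, U=2, W=1, Z=0) weight 1/2310
  (Y=1, X=0, U=0, W=0, Z=1) weight 1/770
  (Y=1, X=0, U=0, W=3, Z=1) weight 3/1540
  … 35 more
Group by W:
  weight(W=0) = 1/35
  weight(W=1) = 1/40
  weight(W=2) = 1/80
  weight(W=3) = 3/70
Total weight = 1/35 + 1/40 + 1/80 + 3/70 = 61/560
P(W=0 | obs) = 1/35 / 61/560 = 16/61
P(W=1 | obs) = 1/40 / 61/560 = 14/61
P(W=2 | obs) = 1/80 / 61/560 = 7/61
P(W=3 | obs) = 3/70 / 61/560 = 24/61

P(W = 0 | obs) = 16/61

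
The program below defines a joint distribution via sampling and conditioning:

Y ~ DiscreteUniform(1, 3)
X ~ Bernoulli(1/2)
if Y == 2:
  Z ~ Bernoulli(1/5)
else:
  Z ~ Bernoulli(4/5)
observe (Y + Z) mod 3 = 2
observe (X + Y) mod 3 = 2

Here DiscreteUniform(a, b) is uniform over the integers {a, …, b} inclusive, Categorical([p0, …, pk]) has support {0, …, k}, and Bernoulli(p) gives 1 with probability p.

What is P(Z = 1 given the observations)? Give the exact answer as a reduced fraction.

Enumerate traces; 2 have nonzero weight after conditioning:
  (Y=1, X=1, Z=1) weight 2/15
  (Y=2, X=0, Z=0) weight 2/15
Group by Z:
  weight(Z=0) = 2/15
  weight(Z=1) = 2/15
Total weight = 2/15 + 2/15 = 4/15
P(Z=0 | obs) = 2/15 / 4/15 = 1/2
P(Z=1 | obs) = 2/15 / 4/15 = 1/2

P(Z = 1 | obs) = 1/2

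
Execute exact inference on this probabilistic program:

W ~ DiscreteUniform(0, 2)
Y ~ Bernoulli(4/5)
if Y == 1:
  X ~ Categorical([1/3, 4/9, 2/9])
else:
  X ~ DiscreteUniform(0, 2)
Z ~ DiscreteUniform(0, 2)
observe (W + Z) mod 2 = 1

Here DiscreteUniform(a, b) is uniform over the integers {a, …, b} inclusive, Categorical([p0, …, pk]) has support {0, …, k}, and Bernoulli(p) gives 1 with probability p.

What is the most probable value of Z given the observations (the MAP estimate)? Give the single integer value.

argmax_v P(Z = v | obs) = 1

Enumerate traces; 24 have nonzero weight after conditioning:
  (W=0, Y=0, X=0, Z=1) weight 1/135
  (W=0, Y=0, X=1, Z=1) weight 1/135
  (W=0, Y=0, X=2, Z=1) weight 1/135
  (W=0, Y=1, X=0, Z=1) weight 4/135
  (W=0, Y=1, X=1, Z=1) weight 16/405
  (W=0, Y=1, X=2, Z=1) weight 8/405
  (W=1, Y=0, X=0, Z=0) weight 1/135
  (W=1, Y=0, X=0, Z=2) weight 1/135
  … 16 more
Group by Z:
  weight(Z=0) = 1/9
  weight(Z=1) = 2/9
  weight(Z=2) = 1/9
Total weight = 1/9 + 2/9 + 1/9 = 4/9
P(Z=0 | obs) = 1/9 / 4/9 = 1/4
P(Z=1 | obs) = 2/9 / 4/9 = 1/2
P(Z=2 | obs) = 1/9 / 4/9 = 1/4
argmax = 1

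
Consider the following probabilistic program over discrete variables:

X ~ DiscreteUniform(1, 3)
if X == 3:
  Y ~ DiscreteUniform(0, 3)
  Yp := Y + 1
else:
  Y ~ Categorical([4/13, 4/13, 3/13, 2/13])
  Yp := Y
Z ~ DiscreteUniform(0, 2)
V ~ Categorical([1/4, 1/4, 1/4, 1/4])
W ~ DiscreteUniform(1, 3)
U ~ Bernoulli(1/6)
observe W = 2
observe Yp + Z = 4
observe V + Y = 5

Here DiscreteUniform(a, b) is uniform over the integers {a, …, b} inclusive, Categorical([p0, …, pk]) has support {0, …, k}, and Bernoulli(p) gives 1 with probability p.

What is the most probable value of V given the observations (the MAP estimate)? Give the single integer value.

Enumerate traces; 12 have nonzero weight after conditioning:
  (X=1, Y=2, Z=2, V=3, W=2, U=0) weight 5/2808
  (X=1, Y=2, Z=2, V=3, W=2, U=1) weight 1/2808
  (X=1, Y=3, Z=1, V=2, W=2, U=0) weight 5/4212
  (X=1, Y=3, Z=1, V=2, W=2, U=1) weight 1/4212
  (X=2, Y=2, Z=2, V=3, W=2, U=0) weight 5/2808
  (X=2, Y=2, Z=2, V=3, W=2, U=1) weight 1/2808
  (X=2, Y=3, Z=1, V=2, W=2, U=0) weight 5/4212
  (X=2, Y=3, Z=1, V=2, W=2, U=1) weight 1/4212
  … 4 more
Group by V:
  weight(V=2) = 29/5616
  weight(V=3) = 37/5616
Total weight = 29/5616 + 37/5616 = 11/936
P(V=2 | obs) = 29/5616 / 11/936 = 29/66
P(V=3 | obs) = 37/5616 / 11/936 = 37/66
argmax = 3

argmax_v P(V = v | obs) = 3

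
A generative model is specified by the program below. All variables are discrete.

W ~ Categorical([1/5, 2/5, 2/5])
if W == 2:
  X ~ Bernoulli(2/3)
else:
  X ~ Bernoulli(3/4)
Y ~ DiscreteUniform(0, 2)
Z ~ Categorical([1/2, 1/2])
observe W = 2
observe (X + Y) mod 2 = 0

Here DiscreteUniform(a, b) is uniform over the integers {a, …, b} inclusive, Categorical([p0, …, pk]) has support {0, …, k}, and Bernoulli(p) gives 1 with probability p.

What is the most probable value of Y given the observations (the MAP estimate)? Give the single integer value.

argmax_v P(Y = v | obs) = 1

Enumerate traces; 6 have nonzero weight after conditioning:
  (W=2, X=0, Y=0, Z=0) weight 1/45
  (W=2, X=0, Y=0, Z=1) weight 1/45
  (W=2, X=0, Y=2, Z=0) weight 1/45
  (W=2, X=0, Y=2, Z=1) weight 1/45
  (W=2, X=1, Y=1, Z=0) weight 2/45
  (W=2, X=1, Y=1, Z=1) weight 2/45
Group by Y:
  weight(Y=0) = 2/45
  weight(Y=1) = 4/45
  weight(Y=2) = 2/45
Total weight = 2/45 + 4/45 + 2/45 = 8/45
P(Y=0 | obs) = 2/45 / 8/45 = 1/4
P(Y=1 | obs) = 4/45 / 8/45 = 1/2
P(Y=2 | obs) = 2/45 / 8/45 = 1/4
argmax = 1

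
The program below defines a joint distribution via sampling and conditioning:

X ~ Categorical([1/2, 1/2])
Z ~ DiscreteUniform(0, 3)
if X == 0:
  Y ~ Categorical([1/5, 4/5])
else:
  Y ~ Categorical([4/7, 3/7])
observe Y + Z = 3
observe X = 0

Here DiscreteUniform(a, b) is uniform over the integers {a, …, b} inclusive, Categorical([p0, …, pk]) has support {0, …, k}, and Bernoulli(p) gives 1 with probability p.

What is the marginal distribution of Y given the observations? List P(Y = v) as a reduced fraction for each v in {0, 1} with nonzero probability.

P(Y=0) = 1/5, P(Y=1) = 4/5

Enumerate traces; 2 have nonzero weight after conditioning:
  (X=0, Z=2, Y=1) weight 1/10
  (X=0, Z=3, Y=0) weight 1/40
Group by Y:
  weight(Y=0) = 1/40
  weight(Y=1) = 1/10
Total weight = 1/40 + 1/10 = 1/8
P(Y=0 | obs) = 1/40 / 1/8 = 1/5
P(Y=1 | obs) = 1/10 / 1/8 = 4/5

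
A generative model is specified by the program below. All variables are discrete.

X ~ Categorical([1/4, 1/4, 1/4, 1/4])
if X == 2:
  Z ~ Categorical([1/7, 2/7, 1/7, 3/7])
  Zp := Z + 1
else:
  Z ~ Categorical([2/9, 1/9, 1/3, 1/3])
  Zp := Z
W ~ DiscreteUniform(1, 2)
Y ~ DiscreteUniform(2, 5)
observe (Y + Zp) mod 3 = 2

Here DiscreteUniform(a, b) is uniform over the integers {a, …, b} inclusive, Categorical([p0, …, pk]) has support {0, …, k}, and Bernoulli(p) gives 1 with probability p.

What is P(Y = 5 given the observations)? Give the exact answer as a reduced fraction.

P(Y = 5 | obs) = 19/61

Enumerate traces; 46 have nonzero weight after conditioning:
  (X=0, Z=0, W=1, Y=2) weight 1/144
  (X=0, Z=0, W=1, Y=5) weight 1/144
  (X=0, Z=0, W=2, Y=2) weight 1/144
  (X=0, Z=0, W=2, Y=5) weight 1/144
  (X=0, Z=1, W=1, Y=4) weight 1/288
  (X=0, Z=1, W=2, Y=4) weight 1/288
  (X=0, Z=2, W=1, Y=3) weight 1/96
  (X=0, Z=2, W=2, Y=3) weight 1/96
  … 38 more
Group by Y:
  weight(Y=2) = 19/168
  weight(Y=3) = 9/112
  weight(Y=4) = 19/336
  weight(Y=5) = 19/168
Total weight = 19/168 + 9/112 + 19/336 + 19/168 = 61/168
P(Y=2 | obs) = 19/168 / 61/168 = 19/61
P(Y=3 | obs) = 9/112 / 61/168 = 27/122
P(Y=4 | obs) = 19/336 / 61/168 = 19/122
P(Y=5 | obs) = 19/168 / 61/168 = 19/61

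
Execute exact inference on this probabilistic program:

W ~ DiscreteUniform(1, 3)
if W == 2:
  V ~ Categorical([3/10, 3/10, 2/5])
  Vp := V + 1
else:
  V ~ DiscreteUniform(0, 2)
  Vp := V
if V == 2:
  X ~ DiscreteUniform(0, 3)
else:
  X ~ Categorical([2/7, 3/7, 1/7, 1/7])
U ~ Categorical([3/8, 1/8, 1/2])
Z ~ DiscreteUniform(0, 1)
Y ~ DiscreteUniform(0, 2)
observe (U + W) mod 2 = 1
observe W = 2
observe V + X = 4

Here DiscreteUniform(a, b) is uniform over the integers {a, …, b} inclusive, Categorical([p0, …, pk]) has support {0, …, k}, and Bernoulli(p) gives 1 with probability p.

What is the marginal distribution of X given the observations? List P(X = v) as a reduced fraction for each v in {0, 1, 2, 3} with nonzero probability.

P(X=2) = 7/10, P(X=3) = 3/10

Enumerate traces; 12 have nonzero weight after conditioning:
  (W=2, V=1, X=3, U=1, Z=0, Y=0) weight 1/3360
  (W=2, V=1, X=3, U=1, Z=0, Y=1) weight 1/3360
  (W=2, V=1, X=3, U=1, Z=0, Y=2) weight 1/3360
  (W=2, V=1, X=3, U=1, Z=1, Y=0) weight 1/3360
  (W=2, V=1, X=3, U=1, Z=1, Y=1) weight 1/3360
  (W=2, V=1, X=3, U=1, Z=1, Y=2) weight 1/3360
  (W=2, V=2, X=2, U=1, Z=0, Y=0) weight 1/1440
  (W=2, V=2, X=2, U=1, Z=0, Y=1) weight 1/1440
  … 4 more
Group by X:
  weight(X=2) = 1/240
  weight(X=3) = 1/560
Total weight = 1/240 + 1/560 = 1/168
P(X=2 | obs) = 1/240 / 1/168 = 7/10
P(X=3 | obs) = 1/560 / 1/168 = 3/10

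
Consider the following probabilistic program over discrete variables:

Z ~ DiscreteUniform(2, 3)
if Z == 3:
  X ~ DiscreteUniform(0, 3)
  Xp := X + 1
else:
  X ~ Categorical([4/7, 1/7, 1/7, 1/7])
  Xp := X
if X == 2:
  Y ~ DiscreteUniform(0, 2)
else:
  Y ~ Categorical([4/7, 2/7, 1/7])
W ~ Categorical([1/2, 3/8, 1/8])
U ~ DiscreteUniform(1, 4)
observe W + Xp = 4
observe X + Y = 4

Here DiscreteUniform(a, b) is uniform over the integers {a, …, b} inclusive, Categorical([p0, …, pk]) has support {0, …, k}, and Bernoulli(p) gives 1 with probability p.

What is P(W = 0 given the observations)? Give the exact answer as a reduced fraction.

Enumerate traces; 16 have nonzero weight after conditioning:
  (Z=2, X=2, Y=2, W=2, U=1) weight 1/1344
  (Z=2, X=2, Y=2, W=2, U=2) weight 1/1344
  (Z=2, X=2, Y=2, W=2, U=3) weight 1/1344
  (Z=2, X=2, Y=2, W=2, U=4) weight 1/1344
  (Z=2, X=3, Y=1, W=1, U=1) weight 3/1568
  (Z=2, X=3, Y=1, W=1, U=2) weight 3/1568
  (Z=2, X=3, Y=1, W=1, U=3) weight 3/1568
  (Z=2, X=3, Y=1, W=1, U=4) weight 3/1568
  (Z=3, X=3, Y=1, W=0, U=1) weight 1/224
  … 7 more
Group by W:
  weight(W=0) = 1/56
  weight(W=1) = 73/3136
  weight(W=2) = 1/336
Total weight = 1/56 + 73/3136 + 1/336 = 415/9408
P(W=0 | obs) = 1/56 / 415/9408 = 168/415
P(W=1 | obs) = 73/3136 / 415/9408 = 219/415
P(W=2 | obs) = 1/336 / 415/9408 = 28/415

P(W = 0 | obs) = 168/415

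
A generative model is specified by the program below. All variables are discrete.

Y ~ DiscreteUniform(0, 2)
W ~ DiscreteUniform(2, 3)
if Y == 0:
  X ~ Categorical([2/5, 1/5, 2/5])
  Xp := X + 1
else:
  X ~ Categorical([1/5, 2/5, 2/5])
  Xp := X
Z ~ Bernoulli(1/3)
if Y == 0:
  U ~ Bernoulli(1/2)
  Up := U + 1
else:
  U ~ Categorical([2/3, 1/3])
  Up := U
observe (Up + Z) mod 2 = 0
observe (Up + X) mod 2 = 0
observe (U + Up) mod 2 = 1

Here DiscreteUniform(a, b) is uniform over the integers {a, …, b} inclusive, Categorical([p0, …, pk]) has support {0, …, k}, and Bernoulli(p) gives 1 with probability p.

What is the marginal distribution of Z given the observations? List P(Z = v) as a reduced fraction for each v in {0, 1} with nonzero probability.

P(Z=0) = 8/9, P(Z=1) = 1/9

Enumerate traces; 6 have nonzero weight after conditioning:
  (Y=0, W=2, X=0, Z=0, U=1) weight 1/45
  (Y=0, W=2, X=1, Z=1, U=0) weight 1/180
  (Y=0, W=2, X=2, Z=0, U=1) weight 1/45
  (Y=0, W=3, X=0, Z=0, U=1) weight 1/45
  (Y=0, W=3, X=1, Z=1, U=0) weight 1/180
  (Y=0, W=3, X=2, Z=0, U=1) weight 1/45
Group by Z:
  weight(Z=0) = 4/45
  weight(Z=1) = 1/90
Total weight = 4/45 + 1/90 = 1/10
P(Z=0 | obs) = 4/45 / 1/10 = 8/9
P(Z=1 | obs) = 1/90 / 1/10 = 1/9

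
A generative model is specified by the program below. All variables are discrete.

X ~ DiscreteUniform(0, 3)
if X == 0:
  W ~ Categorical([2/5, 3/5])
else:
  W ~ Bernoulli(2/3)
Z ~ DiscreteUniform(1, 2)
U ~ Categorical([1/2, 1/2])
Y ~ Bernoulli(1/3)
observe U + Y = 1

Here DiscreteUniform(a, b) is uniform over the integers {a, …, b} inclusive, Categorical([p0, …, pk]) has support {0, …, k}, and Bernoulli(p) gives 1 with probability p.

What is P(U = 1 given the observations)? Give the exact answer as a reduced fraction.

Enumerate traces; 32 have nonzero weight after conditioning:
  (X=0, W=0, Z=1, U=0, Y=1) weight 1/120
  (X=0, W=0, Z=1, U=1, Y=0) weight 1/60
  (X=0, W=0, Z=2, U=0, Y=1) weight 1/120
  (X=0, W=0, Z=2, U=1, Y=0) weight 1/60
  (X=0, W=1, Z=1, U=0, Y=1) weight 1/80
  (X=0, W=1, Z=1, U=1, Y=0) weight 1/40
  (X=0, W=1, Z=2, U=0, Y=1) weight 1/80
  (X=0, W=1, Z=2, U=1, Y=0) weight 1/40
  … 24 more
Group by U:
  weight(U=0) = 1/6
  weight(U=1) = 1/3
Total weight = 1/6 + 1/3 = 1/2
P(U=0 | obs) = 1/6 / 1/2 = 1/3
P(U=1 | obs) = 1/3 / 1/2 = 2/3

P(U = 1 | obs) = 2/3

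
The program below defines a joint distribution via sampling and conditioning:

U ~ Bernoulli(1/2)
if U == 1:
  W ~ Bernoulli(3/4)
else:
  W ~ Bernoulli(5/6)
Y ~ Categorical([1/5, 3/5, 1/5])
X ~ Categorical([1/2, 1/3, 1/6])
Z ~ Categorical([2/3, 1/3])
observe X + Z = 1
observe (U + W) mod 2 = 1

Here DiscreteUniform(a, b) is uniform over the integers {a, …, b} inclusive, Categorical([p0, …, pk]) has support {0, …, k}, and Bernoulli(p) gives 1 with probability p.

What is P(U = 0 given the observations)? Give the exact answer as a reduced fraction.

P(U = 0 | obs) = 10/13

Enumerate traces; 12 have nonzero weight after conditioning:
  (U=0, W=1, Y=0, X=0, Z=1) weight 1/72
  (U=0, W=1, Y=0, X=1, Z=0) weight 1/54
  (U=0, W=1, Y=1, X=0, Z=1) weight 1/24
  (U=0, W=1, Y=1, X=1, Z=0) weight 1/18
  (U=0, W=1, Y=2, X=0, Z=1) weight 1/72
  (U=0, W=1, Y=2, X=1, Z=0) weight 1/54
  (U=1, W=0, Y=0, X=0, Z=1) weight 1/240
  (U=1, W=0, Y=0, X=1, Z=0) weight 1/180
  … 4 more
Group by U:
  weight(U=0) = 35/216
  weight(U=1) = 7/144
Total weight = 35/216 + 7/144 = 91/432
P(U=0 | obs) = 35/216 / 91/432 = 10/13
P(U=1 | obs) = 7/144 / 91/432 = 3/13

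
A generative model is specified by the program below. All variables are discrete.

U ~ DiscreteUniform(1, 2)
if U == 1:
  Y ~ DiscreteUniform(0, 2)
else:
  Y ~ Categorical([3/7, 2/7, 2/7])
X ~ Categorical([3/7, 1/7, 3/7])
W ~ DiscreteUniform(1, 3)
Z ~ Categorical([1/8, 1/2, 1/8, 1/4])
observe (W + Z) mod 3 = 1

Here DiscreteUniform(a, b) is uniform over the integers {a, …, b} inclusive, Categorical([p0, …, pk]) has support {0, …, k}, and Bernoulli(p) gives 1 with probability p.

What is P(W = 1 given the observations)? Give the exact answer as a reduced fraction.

Enumerate traces; 72 have nonzero weight after conditioning:
  (U=1, Y=0, X=0, W=1, Z=0) weight 1/336
  (U=1, Y=0, X=0, W=1, Z=3) weight 1/168
  (U=1, Y=0, X=0, W=2, Z=2) weight 1/336
  (U=1, Y=0, X=0, W=3, Z=1) weight 1/84
  (U=1, Y=0, X=1, W=1, Z=0) weight 1/1008
  (U=1, Y=0, X=1, W=1, Z=3) weight 1/504
  (U=1, Y=0, X=1, W=2, Z=2) weight 1/1008
  (U=1, Y=0, X=1, W=3, Z=1) weight 1/252
  … 64 more
Group by W:
  weight(W=1) = 1/8
  weight(W=2) = 1/24
  weight(W=3) = 1/6
Total weight = 1/8 + 1/24 + 1/6 = 1/3
P(W=1 | obs) = 1/8 / 1/3 = 3/8
P(W=2 | obs) = 1/24 / 1/3 = 1/8
P(W=3 | obs) = 1/6 / 1/3 = 1/2

P(W = 1 | obs) = 3/8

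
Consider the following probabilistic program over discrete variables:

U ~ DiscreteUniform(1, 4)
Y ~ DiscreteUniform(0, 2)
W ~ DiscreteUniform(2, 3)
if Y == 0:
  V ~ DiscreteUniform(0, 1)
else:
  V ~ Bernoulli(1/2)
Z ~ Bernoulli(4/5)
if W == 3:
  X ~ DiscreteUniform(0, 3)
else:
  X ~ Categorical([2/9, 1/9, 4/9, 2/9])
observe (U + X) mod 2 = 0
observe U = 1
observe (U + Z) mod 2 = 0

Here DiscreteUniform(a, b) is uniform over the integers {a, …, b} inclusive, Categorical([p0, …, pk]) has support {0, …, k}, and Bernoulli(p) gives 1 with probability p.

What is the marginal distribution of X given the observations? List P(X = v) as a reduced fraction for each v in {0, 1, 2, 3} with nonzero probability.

P(X=1) = 13/30, P(X=3) = 17/30

Enumerate traces; 24 have nonzero weight after conditioning:
  (U=1, Y=0, W=2, V=0, Z=1, X=1) weight 1/540
  (U=1, Y=0, W=2, V=0, Z=1, X=3) weight 1/270
  (U=1, Y=0, W=2, V=1, Z=1, X=1) weight 1/540
  (U=1, Y=0, W=2, V=1, Z=1, X=3) weight 1/270
  (U=1, Y=0, W=3, V=0, Z=1, X=1) weight 1/240
  (U=1, Y=0, W=3, V=0, Z=1, X=3) weight 1/240
  (U=1, Y=0, W=3, V=1, Z=1, X=1) weight 1/240
  (U=1, Y=0, W=3, V=1, Z=1, X=3) weight 1/240
  … 16 more
Group by X:
  weight(X=1) = 13/360
  weight(X=3) = 17/360
Total weight = 13/360 + 17/360 = 1/12
P(X=1 | obs) = 13/360 / 1/12 = 13/30
P(X=3 | obs) = 17/360 / 1/12 = 17/30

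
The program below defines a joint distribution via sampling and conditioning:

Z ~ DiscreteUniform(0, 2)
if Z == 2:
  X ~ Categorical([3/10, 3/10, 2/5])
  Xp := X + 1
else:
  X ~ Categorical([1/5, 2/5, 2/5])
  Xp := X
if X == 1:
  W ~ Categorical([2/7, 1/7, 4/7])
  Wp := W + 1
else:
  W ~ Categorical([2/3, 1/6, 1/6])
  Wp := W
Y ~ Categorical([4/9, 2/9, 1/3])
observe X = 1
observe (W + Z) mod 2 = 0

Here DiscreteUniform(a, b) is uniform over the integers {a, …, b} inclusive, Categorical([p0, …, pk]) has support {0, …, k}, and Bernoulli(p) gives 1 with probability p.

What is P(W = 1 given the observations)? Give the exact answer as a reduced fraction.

Enumerate traces; 15 have nonzero weight after conditioning:
  (Z=0, X=1, W=0, Y=0) weight 16/945
  (Z=0, X=1, W=0, Y=1) weight 8/945
  (Z=0, X=1, W=0, Y=2) weight 4/315
  (Z=0, X=1, W=2, Y=0) weight 32/945
  (Z=0, X=1, W=2, Y=1) weight 16/945
  (Z=0, X=1, W=2, Y=2) weight 8/315
  (Z=1, X=1, W=1, Y=0) weight 8/945
  (Z=1, X=1, W=1, Y=1) weight 4/945
  … 7 more
Group by W:
  weight(W=0) = 1/15
  weight(W=1) = 2/105
  weight(W=2) = 2/15
Total weight = 1/15 + 2/105 + 2/15 = 23/105
P(W=0 | obs) = 1/15 / 23/105 = 7/23
P(W=1 | obs) = 2/105 / 23/105 = 2/23
P(W=2 | obs) = 2/15 / 23/105 = 14/23

P(W = 1 | obs) = 2/23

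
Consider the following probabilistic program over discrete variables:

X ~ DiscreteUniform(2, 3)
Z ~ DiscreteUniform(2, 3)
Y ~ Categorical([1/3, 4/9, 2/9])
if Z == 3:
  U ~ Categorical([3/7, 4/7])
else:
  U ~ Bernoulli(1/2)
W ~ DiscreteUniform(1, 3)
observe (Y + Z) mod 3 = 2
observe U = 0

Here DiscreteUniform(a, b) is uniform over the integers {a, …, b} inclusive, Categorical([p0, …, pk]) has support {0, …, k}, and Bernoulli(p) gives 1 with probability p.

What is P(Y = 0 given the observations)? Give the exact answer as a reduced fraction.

Enumerate traces; 12 have nonzero weight after conditioning:
  (X=2, Z=2, Y=0, U=0, W=1) weight 1/72
  (X=2, Z=2, Y=0, U=0, W=2) weight 1/72
  (X=2, Z=2, Y=0, U=0, W=3) weight 1/72
  (X=2, Z=3, Y=2, U=0, W=1) weight 1/126
  (X=2, Z=3, Y=2, U=0, W=2) weight 1/126
  (X=2, Z=3, Y=2, U=0, W=3) weight 1/126
  (X=3, Z=2, Y=0, U=0, W=1) weight 1/72
  (X=3, Z=2, Y=0, U=0, W=2) weight 1/72
  … 4 more
Group by Y:
  weight(Y=0) = 1/12
  weight(Y=2) = 1/21
Total weight = 1/12 + 1/21 = 11/84
P(Y=0 | obs) = 1/12 / 11/84 = 7/11
P(Y=2 | obs) = 1/21 / 11/84 = 4/11

P(Y = 0 | obs) = 7/11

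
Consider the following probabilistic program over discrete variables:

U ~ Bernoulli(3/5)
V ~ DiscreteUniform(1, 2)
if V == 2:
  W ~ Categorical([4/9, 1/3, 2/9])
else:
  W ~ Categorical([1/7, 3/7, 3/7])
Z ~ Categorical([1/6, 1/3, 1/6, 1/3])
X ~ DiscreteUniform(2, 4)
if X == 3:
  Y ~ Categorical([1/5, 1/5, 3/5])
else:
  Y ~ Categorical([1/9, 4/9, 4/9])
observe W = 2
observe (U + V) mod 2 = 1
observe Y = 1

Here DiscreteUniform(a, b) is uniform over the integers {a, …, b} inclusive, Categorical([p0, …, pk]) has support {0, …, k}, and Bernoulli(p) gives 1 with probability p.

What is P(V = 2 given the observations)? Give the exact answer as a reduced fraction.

P(V = 2 | obs) = 7/16

Enumerate traces; 24 have nonzero weight after conditioning:
  (U=0, V=1, W=2, Z=0, X=2, Y=1) weight 2/945
  (U=0, V=1, W=2, Z=0, X=3, Y=1) weight 1/1050
  (U=0, V=1, W=2, Z=0, X=4, Y=1) weight 2/945
  (U=0, V=1, W=2, Z=1, X=2, Y=1) weight 4/945
  (U=0, V=1, W=2, Z=1, X=3, Y=1) weight 1/525
  (U=0, V=1, W=2, Z=1, X=4, Y=1) weight 4/945
  (U=0, V=1, W=2, Z=2, X=2, Y=1) weight 2/945
  (U=0, V=1, W=2, Z=2, X=3, Y=1) weight 1/1050
  (U=1, V=2, W=2, Z=0, X=2, Y=1) weight 2/1215
  … 15 more
Group by V:
  weight(V=1) = 7/225
  weight(V=2) = 49/2025
Total weight = 7/225 + 49/2025 = 112/2025
P(V=1 | obs) = 7/225 / 112/2025 = 9/16
P(V=2 | obs) = 49/2025 / 112/2025 = 7/16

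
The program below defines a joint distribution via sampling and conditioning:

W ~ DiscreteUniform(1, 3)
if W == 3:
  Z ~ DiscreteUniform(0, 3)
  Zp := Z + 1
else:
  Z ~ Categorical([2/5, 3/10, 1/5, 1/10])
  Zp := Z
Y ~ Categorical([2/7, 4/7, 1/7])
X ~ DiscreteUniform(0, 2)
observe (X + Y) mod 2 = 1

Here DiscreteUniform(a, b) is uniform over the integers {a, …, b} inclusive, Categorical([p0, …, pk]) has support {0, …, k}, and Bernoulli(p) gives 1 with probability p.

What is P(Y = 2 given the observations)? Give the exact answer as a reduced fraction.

P(Y = 2 | obs) = 1/11

Enumerate traces; 48 have nonzero weight after conditioning:
  (W=1, Z=0, Y=0, X=1) weight 4/315
  (W=1, Z=0, Y=1, X=0) weight 8/315
  (W=1, Z=0, Y=1, X=2) weight 8/315
  (W=1, Z=0, Y=2, X=1) weight 2/315
  (W=1, Z=1, Y=0, X=1) weight 1/105
  (W=1, Z=1, Y=1, X=0) weight 2/105
  (W=1, Z=1, Y=1, X=2) weight 2/105
  (W=1, Z=1, Y=2, X=1) weight 1/210
  … 40 more
Group by Y:
  weight(Y=0) = 2/21
  weight(Y=1) = 8/21
  weight(Y=2) = 1/21
Total weight = 2/21 + 8/21 + 1/21 = 11/21
P(Y=0 | obs) = 2/21 / 11/21 = 2/11
P(Y=1 | obs) = 8/21 / 11/21 = 8/11
P(Y=2 | obs) = 1/21 / 11/21 = 1/11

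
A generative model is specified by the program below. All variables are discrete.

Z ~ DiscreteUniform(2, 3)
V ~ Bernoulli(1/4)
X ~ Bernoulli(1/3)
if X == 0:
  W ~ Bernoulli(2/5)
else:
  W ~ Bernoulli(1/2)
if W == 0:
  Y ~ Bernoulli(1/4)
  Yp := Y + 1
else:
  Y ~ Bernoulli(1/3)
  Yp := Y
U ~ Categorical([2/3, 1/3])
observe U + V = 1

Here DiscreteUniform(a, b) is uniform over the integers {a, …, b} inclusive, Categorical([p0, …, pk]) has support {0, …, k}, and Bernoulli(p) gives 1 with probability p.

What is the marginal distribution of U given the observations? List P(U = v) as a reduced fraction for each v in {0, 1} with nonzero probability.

Enumerate traces; 32 have nonzero weight after conditioning:
  (Z=2, V=0, X=0, W=0, Y=0, U=1) weight 3/80
  (Z=2, V=0, X=0, W=0, Y=1, U=1) weight 1/80
  (Z=2, V=0, X=0, W=1, Y=0, U=1) weight 1/45
  (Z=2, V=0, X=0, W=1, Y=1, U=1) weight 1/90
  (Z=2, V=0, X=1, W=0, Y=0, U=1) weight 1/64
  (Z=2, V=0, X=1, W=0, Y=1, U=1) weight 1/192
  (Z=2, V=0, X=1, W=1, Y=0, U=1) weight 1/72
  (Z=2, V=0, X=1, W=1, Y=1, U=1) weight 1/144
  (Z=2, V=1, X=0, W=0, Y=0, U=0) weight 1/40
  … 23 more
Group by U:
  weight(U=0) = 1/6
  weight(U=1) = 1/4
Total weight = 1/6 + 1/4 = 5/12
P(U=0 | obs) = 1/6 / 5/12 = 2/5
P(U=1 | obs) = 1/4 / 5/12 = 3/5

P(U=0) = 2/5, P(U=1) = 3/5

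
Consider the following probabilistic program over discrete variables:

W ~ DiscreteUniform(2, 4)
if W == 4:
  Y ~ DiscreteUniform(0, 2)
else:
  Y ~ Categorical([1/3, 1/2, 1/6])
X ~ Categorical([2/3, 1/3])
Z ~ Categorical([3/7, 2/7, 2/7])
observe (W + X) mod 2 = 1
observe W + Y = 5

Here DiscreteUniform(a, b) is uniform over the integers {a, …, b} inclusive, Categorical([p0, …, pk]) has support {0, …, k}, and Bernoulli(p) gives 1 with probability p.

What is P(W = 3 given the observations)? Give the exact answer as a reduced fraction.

P(W = 3 | obs) = 1/2

Enumerate traces; 6 have nonzero weight after conditioning:
  (W=3, Y=2, X=0, Z=0) weight 1/63
  (W=3, Y=2, X=0, Z=1) weight 2/189
  (W=3, Y=2, X=0, Z=2) weight 2/189
  (W=4, Y=1, X=1, Z=0) weight 1/63
  (W=4, Y=1, X=1, Z=1) weight 2/189
  (W=4, Y=1, X=1, Z=2) weight 2/189
Group by W:
  weight(W=3) = 1/27
  weight(W=4) = 1/27
Total weight = 1/27 + 1/27 = 2/27
P(W=3 | obs) = 1/27 / 2/27 = 1/2
P(W=4 | obs) = 1/27 / 2/27 = 1/2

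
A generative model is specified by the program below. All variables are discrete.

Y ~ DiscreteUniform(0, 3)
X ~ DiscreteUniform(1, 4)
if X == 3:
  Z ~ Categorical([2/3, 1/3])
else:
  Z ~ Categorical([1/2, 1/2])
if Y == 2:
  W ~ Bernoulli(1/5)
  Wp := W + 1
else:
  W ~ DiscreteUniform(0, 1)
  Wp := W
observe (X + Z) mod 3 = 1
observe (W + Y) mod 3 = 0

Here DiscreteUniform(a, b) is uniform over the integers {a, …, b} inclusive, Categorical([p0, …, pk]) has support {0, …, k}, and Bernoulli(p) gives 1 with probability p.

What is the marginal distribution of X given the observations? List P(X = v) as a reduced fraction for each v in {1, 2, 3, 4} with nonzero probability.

Enumerate traces; 9 have nonzero weight after conditioning:
  (Y=0, X=1, Z=0, W=0) weight 1/64
  (Y=0, X=3, Z=1, W=0) weight 1/96
  (Y=0, X=4, Z=0, W=0) weight 1/64
  (Y=2, X=1, Z=0, W=1) weight 1/160
  (Y=2, X=3, Z=1, W=1) weight 1/240
  (Y=2, X=4, Z=0, W=1) weight 1/160
  (Y=3, X=1, Z=0, W=0) weight 1/64
  (Y=3, X=3, Z=1, W=0) weight 1/96
  … 1 more
Group by X:
  weight(X=1) = 3/80
  weight(X=3) = 1/40
  weight(X=4) = 3/80
Total weight = 3/80 + 1/40 + 3/80 = 1/10
P(X=1 | obs) = 3/80 / 1/10 = 3/8
P(X=3 | obs) = 1/40 / 1/10 = 1/4
P(X=4 | obs) = 3/80 / 1/10 = 3/8

P(X=1) = 3/8, P(X=3) = 1/4, P(X=4) = 3/8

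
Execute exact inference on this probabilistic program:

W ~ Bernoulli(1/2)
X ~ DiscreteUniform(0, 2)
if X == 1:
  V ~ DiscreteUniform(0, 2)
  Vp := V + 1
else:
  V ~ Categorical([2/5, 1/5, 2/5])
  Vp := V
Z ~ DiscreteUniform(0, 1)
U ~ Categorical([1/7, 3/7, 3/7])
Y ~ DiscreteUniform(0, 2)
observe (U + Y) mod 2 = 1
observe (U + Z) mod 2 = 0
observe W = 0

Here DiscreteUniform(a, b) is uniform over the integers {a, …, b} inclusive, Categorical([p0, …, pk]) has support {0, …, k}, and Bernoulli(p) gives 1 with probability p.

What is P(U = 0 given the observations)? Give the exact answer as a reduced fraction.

Enumerate traces; 36 have nonzero weight after conditioning:
  (W=0, X=0, V=0, Z=0, U=0, Y=1) weight 1/630
  (W=0, X=0, V=0, Z=0, U=2, Y=1) weight 1/210
  (W=0, X=0, V=0, Z=1, U=1, Y=0) weight 1/210
  (W=0, X=0, V=0, Z=1, U=1, Y=2) weight 1/210
  (W=0, X=0, V=1, Z=0, U=0, Y=1) weight 1/1260
  (W=0, X=0, V=1, Z=0, U=2, Y=1) weight 1/420
  (W=0, X=0, V=1, Z=1, U=1, Y=0) weight 1/420
  (W=0, X=0, V=1, Z=1, U=1, Y=2) weight 1/420
  … 28 more
Group by U:
  weight(U=0) = 1/84
  weight(U=1) = 1/14
  weight(U=2) = 1/28
Total weight = 1/84 + 1/14 + 1/28 = 5/42
P(U=0 | obs) = 1/84 / 5/42 = 1/10
P(U=1 | obs) = 1/14 / 5/42 = 3/5
P(U=2 | obs) = 1/28 / 5/42 = 3/10

P(U = 0 | obs) = 1/10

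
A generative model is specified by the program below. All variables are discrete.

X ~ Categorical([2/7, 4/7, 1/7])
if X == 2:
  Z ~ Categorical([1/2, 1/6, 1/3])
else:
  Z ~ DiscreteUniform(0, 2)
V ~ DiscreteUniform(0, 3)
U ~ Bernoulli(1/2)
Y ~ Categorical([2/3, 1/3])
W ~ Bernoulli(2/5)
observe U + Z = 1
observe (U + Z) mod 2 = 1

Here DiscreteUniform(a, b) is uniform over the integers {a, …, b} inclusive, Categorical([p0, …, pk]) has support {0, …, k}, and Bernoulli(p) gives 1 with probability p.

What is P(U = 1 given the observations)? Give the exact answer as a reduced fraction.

Enumerate traces; 96 have nonzero weight after conditioning:
  (X=0, Z=0, V=0, U=1, Y=0, W=0) weight 1/210
  (X=0, Z=0, V=0, U=1, Y=0, W=1) weight 1/315
  (X=0, Z=0, V=0, U=1, Y=1, W=0) weight 1/420
  (X=0, Z=0, V=0, U=1, Y=1, W=1) weight 1/630
  (X=0, Z=0, V=1, U=1, Y=0, W=0) weight 1/210
  (X=0, Z=0, V=1, U=1, Y=0, W=1) weight 1/315
  (X=0, Z=0, V=1, U=1, Y=1, W=0) weight 1/420
  (X=0, Z=0, V=1, U=1, Y=1, W=1) weight 1/630
  (X=0, Z=1, V=0, U=0, Y=0, W=0) weight 1/210
  … 87 more
Group by U:
  weight(U=0) = 13/84
  weight(U=1) = 5/28
Total weight = 13/84 + 5/28 = 1/3
P(U=0 | obs) = 13/84 / 1/3 = 13/28
P(U=1 | obs) = 5/28 / 1/3 = 15/28

P(U = 1 | obs) = 15/28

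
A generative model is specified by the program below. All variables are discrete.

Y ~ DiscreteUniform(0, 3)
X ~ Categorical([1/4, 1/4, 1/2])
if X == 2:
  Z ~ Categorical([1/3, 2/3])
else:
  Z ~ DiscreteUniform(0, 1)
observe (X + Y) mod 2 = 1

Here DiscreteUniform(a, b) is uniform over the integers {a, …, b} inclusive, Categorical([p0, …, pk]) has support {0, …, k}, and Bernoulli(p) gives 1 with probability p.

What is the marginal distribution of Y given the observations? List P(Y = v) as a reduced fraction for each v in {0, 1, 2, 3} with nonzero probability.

Enumerate traces; 12 have nonzero weight after conditioning:
  (Y=0, X=1, Z=0) weight 1/32
  (Y=0, X=1, Z=1) weight 1/32
  (Y=1, X=0, Z=0) weight 1/32
  (Y=1, X=0, Z=1) weight 1/32
  (Y=1, X=2, Z=0) weight 1/24
  (Y=1, X=2, Z=1) weight 1/12
  (Y=2, X=1, Z=0) weight 1/32
  (Y=2, X=1, Z=1) weight 1/32
  (Y=3, X=0, Z=0) weight 1/32
  … 3 more
Group by Y:
  weight(Y=0) = 1/16
  weight(Y=1) = 3/16
  weight(Y=2) = 1/16
  weight(Y=3) = 3/16
Total weight = 1/16 + 3/16 + 1/16 + 3/16 = 1/2
P(Y=0 | obs) = 1/16 / 1/2 = 1/8
P(Y=1 | obs) = 3/16 / 1/2 = 3/8
P(Y=2 | obs) = 1/16 / 1/2 = 1/8
P(Y=3 | obs) = 3/16 / 1/2 = 3/8

P(Y=0) = 1/8, P(Y=1) = 3/8, P(Y=2) = 1/8, P(Y=3) = 3/8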